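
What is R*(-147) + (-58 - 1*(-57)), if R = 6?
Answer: -883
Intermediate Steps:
R*(-147) + (-58 - 1*(-57)) = 6*(-147) + (-58 - 1*(-57)) = -882 + (-58 + 57) = -882 - 1 = -883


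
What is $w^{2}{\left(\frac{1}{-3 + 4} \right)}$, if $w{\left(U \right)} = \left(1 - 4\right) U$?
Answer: $9$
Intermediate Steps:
$w{\left(U \right)} = - 3 U$
$w^{2}{\left(\frac{1}{-3 + 4} \right)} = \left(- \frac{3}{-3 + 4}\right)^{2} = \left(- \frac{3}{1}\right)^{2} = \left(\left(-3\right) 1\right)^{2} = \left(-3\right)^{2} = 9$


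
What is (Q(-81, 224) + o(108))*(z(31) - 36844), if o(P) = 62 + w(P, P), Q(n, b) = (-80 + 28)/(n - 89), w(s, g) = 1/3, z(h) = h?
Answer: -196004683/85 ≈ -2.3059e+6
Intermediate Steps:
w(s, g) = ⅓
Q(n, b) = -52/(-89 + n)
o(P) = 187/3 (o(P) = 62 + ⅓ = 187/3)
(Q(-81, 224) + o(108))*(z(31) - 36844) = (-52/(-89 - 81) + 187/3)*(31 - 36844) = (-52/(-170) + 187/3)*(-36813) = (-52*(-1/170) + 187/3)*(-36813) = (26/85 + 187/3)*(-36813) = (15973/255)*(-36813) = -196004683/85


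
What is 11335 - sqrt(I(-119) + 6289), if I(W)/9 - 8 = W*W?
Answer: 11335 - sqrt(133810) ≈ 10969.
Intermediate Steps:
I(W) = 72 + 9*W**2 (I(W) = 72 + 9*(W*W) = 72 + 9*W**2)
11335 - sqrt(I(-119) + 6289) = 11335 - sqrt((72 + 9*(-119)**2) + 6289) = 11335 - sqrt((72 + 9*14161) + 6289) = 11335 - sqrt((72 + 127449) + 6289) = 11335 - sqrt(127521 + 6289) = 11335 - sqrt(133810)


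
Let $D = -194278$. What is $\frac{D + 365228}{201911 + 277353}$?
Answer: $\frac{85475}{239632} \approx 0.35669$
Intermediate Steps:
$\frac{D + 365228}{201911 + 277353} = \frac{-194278 + 365228}{201911 + 277353} = \frac{170950}{479264} = 170950 \cdot \frac{1}{479264} = \frac{85475}{239632}$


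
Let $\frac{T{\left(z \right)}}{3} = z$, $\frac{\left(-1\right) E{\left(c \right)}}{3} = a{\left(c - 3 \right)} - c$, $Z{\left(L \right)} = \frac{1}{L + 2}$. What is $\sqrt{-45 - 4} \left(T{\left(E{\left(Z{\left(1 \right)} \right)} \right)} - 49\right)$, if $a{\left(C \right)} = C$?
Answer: $- 154 i \approx - 154.0 i$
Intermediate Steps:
$Z{\left(L \right)} = \frac{1}{2 + L}$
$E{\left(c \right)} = 9$ ($E{\left(c \right)} = - 3 \left(\left(c - 3\right) - c\right) = - 3 \left(\left(-3 + c\right) - c\right) = \left(-3\right) \left(-3\right) = 9$)
$T{\left(z \right)} = 3 z$
$\sqrt{-45 - 4} \left(T{\left(E{\left(Z{\left(1 \right)} \right)} \right)} - 49\right) = \sqrt{-45 - 4} \left(3 \cdot 9 - 49\right) = \sqrt{-49} \left(27 - 49\right) = 7 i \left(-22\right) = - 154 i$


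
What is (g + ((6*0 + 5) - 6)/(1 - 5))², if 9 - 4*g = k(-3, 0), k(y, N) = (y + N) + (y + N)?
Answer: 16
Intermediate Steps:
k(y, N) = 2*N + 2*y (k(y, N) = (N + y) + (N + y) = 2*N + 2*y)
g = 15/4 (g = 9/4 - (2*0 + 2*(-3))/4 = 9/4 - (0 - 6)/4 = 9/4 - ¼*(-6) = 9/4 + 3/2 = 15/4 ≈ 3.7500)
(g + ((6*0 + 5) - 6)/(1 - 5))² = (15/4 + ((6*0 + 5) - 6)/(1 - 5))² = (15/4 + ((0 + 5) - 6)/(-4))² = (15/4 + (5 - 6)*(-¼))² = (15/4 - 1*(-¼))² = (15/4 + ¼)² = 4² = 16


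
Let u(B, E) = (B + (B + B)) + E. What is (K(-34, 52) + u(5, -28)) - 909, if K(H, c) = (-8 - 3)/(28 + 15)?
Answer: -39657/43 ≈ -922.26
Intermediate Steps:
K(H, c) = -11/43
u(B, E) = E + 3*B (u(B, E) = (B + 2*B) + E = 3*B + E = E + 3*B)
(K(-34, 52) + u(5, -28)) - 909 = (-11/43 + (-28 + 3*5)) - 909 = (-11/43 + (-28 + 15)) - 909 = (-11/43 - 13) - 909 = -570/43 - 909 = -39657/43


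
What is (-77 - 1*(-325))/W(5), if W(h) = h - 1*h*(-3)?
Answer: 62/5 ≈ 12.400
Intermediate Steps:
W(h) = 4*h (W(h) = h - h*(-3) = h - (-3)*h = h + 3*h = 4*h)
(-77 - 1*(-325))/W(5) = (-77 - 1*(-325))/((4*5)) = (-77 + 325)/20 = 248*(1/20) = 62/5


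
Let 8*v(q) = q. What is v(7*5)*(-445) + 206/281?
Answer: -4374927/2248 ≈ -1946.1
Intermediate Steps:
v(q) = q/8
v(7*5)*(-445) + 206/281 = ((7*5)/8)*(-445) + 206/281 = ((1/8)*35)*(-445) + 206*(1/281) = (35/8)*(-445) + 206/281 = -15575/8 + 206/281 = -4374927/2248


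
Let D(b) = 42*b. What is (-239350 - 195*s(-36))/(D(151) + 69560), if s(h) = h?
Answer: -116165/37951 ≈ -3.0609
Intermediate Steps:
(-239350 - 195*s(-36))/(D(151) + 69560) = (-239350 - 195*(-36))/(42*151 + 69560) = (-239350 + 7020)/(6342 + 69560) = -232330/75902 = -232330*1/75902 = -116165/37951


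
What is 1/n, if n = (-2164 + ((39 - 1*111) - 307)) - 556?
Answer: -1/3099 ≈ -0.00032268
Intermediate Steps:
n = -3099 (n = (-2164 + ((39 - 111) - 307)) - 556 = (-2164 + (-72 - 307)) - 556 = (-2164 - 379) - 556 = -2543 - 556 = -3099)
1/n = 1/(-3099) = -1/3099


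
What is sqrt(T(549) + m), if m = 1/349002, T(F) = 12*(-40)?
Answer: I*sqrt(6496127748102)/116334 ≈ 21.909*I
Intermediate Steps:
T(F) = -480
m = 1/349002 ≈ 2.8653e-6
sqrt(T(549) + m) = sqrt(-480 + 1/349002) = sqrt(-167520959/349002) = I*sqrt(6496127748102)/116334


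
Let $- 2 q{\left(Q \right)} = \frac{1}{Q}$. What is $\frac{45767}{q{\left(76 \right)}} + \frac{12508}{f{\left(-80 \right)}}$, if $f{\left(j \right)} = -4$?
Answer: $-6959711$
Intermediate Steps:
$q{\left(Q \right)} = - \frac{1}{2 Q}$
$\frac{45767}{q{\left(76 \right)}} + \frac{12508}{f{\left(-80 \right)}} = \frac{45767}{\left(- \frac{1}{2}\right) \frac{1}{76}} + \frac{12508}{-4} = \frac{45767}{\left(- \frac{1}{2}\right) \frac{1}{76}} + 12508 \left(- \frac{1}{4}\right) = \frac{45767}{- \frac{1}{152}} - 3127 = 45767 \left(-152\right) - 3127 = -6956584 - 3127 = -6959711$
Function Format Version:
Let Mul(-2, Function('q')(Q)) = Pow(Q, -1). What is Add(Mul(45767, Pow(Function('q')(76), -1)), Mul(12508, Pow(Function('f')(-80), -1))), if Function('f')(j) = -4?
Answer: -6959711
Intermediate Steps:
Function('q')(Q) = Mul(Rational(-1, 2), Pow(Q, -1))
Add(Mul(45767, Pow(Function('q')(76), -1)), Mul(12508, Pow(Function('f')(-80), -1))) = Add(Mul(45767, Pow(Mul(Rational(-1, 2), Pow(76, -1)), -1)), Mul(12508, Pow(-4, -1))) = Add(Mul(45767, Pow(Mul(Rational(-1, 2), Rational(1, 76)), -1)), Mul(12508, Rational(-1, 4))) = Add(Mul(45767, Pow(Rational(-1, 152), -1)), -3127) = Add(Mul(45767, -152), -3127) = Add(-6956584, -3127) = -6959711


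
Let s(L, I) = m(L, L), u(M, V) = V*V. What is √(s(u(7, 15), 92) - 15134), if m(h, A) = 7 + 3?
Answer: 2*I*√3781 ≈ 122.98*I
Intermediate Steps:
u(M, V) = V²
m(h, A) = 10
s(L, I) = 10
√(s(u(7, 15), 92) - 15134) = √(10 - 15134) = √(-15124) = 2*I*√3781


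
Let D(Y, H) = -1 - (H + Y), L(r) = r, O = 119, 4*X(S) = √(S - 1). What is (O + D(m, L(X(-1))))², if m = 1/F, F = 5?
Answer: 2775343/200 - 589*I*√2/10 ≈ 13877.0 - 83.297*I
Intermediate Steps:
X(S) = √(-1 + S)/4 (X(S) = √(S - 1)/4 = √(-1 + S)/4)
m = ⅕ (m = 1/5 = ⅕ ≈ 0.20000)
D(Y, H) = -1 - H - Y (D(Y, H) = -1 + (-H - Y) = -1 - H - Y)
(O + D(m, L(X(-1))))² = (119 + (-1 - √(-1 - 1)/4 - 1*⅕))² = (119 + (-1 - √(-2)/4 - ⅕))² = (119 + (-1 - I*√2/4 - ⅕))² = (119 + (-6/5 - I*√2/4))² = (589/5 - I*√2/4)²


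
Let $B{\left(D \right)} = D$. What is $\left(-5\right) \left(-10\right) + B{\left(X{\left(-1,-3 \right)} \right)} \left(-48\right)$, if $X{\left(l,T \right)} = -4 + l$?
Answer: $290$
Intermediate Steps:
$\left(-5\right) \left(-10\right) + B{\left(X{\left(-1,-3 \right)} \right)} \left(-48\right) = \left(-5\right) \left(-10\right) + \left(-4 - 1\right) \left(-48\right) = 50 - -240 = 50 + 240 = 290$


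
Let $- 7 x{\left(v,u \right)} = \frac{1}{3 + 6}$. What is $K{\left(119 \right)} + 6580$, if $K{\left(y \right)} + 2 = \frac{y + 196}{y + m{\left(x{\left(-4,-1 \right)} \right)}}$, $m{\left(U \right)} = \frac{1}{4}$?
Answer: $\frac{348774}{53} \approx 6580.6$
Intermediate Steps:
$x{\left(v,u \right)} = - \frac{1}{63}$ ($x{\left(v,u \right)} = - \frac{1}{7 \left(3 + 6\right)} = - \frac{1}{7 \cdot 9} = \left(- \frac{1}{7}\right) \frac{1}{9} = - \frac{1}{63}$)
$m{\left(U \right)} = \frac{1}{4}$
$K{\left(y \right)} = -2 + \frac{196 + y}{\frac{1}{4} + y}$ ($K{\left(y \right)} = -2 + \frac{y + 196}{y + \frac{1}{4}} = -2 + \frac{196 + y}{\frac{1}{4} + y}$)
$K{\left(119 \right)} + 6580 = \frac{2 \left(391 - 238\right)}{1 + 4 \cdot 119} + 6580 = \frac{2 \left(391 - 238\right)}{1 + 476} + 6580 = 2 \cdot \frac{1}{477} \cdot 153 + 6580 = \frac{34}{53} + 6580 = \frac{348774}{53}$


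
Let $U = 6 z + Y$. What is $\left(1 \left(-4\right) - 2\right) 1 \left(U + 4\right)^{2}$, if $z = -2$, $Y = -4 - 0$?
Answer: $-864$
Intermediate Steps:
$Y = -4$ ($Y = -4 + 0 = -4$)
$U = -16$ ($U = 6 \left(-2\right) - 4 = -12 - 4 = -16$)
$\left(1 \left(-4\right) - 2\right) 1 \left(U + 4\right)^{2} = \left(1 \left(-4\right) - 2\right) 1 \left(-16 + 4\right)^{2} = \left(-4 - 2\right) 1 \left(-12\right)^{2} = \left(-6\right) 1 \cdot 144 = \left(-6\right) 144 = -864$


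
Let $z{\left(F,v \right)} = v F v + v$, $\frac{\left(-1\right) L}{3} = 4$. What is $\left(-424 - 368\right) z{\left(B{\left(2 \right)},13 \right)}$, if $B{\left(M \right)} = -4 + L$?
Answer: $2131272$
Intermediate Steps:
$L = -12$ ($L = \left(-3\right) 4 = -12$)
$B{\left(M \right)} = -16$ ($B{\left(M \right)} = -4 - 12 = -16$)
$z{\left(F,v \right)} = v + F v^{2}$ ($z{\left(F,v \right)} = F v v + v = F v^{2} + v = v + F v^{2}$)
$\left(-424 - 368\right) z{\left(B{\left(2 \right)},13 \right)} = \left(-424 - 368\right) 13 \left(1 - 208\right) = - 792 \cdot 13 \left(1 - 208\right) = - 792 \cdot 13 \left(-207\right) = \left(-792\right) \left(-2691\right) = 2131272$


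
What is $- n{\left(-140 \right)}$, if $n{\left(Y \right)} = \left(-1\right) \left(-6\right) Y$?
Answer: $840$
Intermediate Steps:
$n{\left(Y \right)} = 6 Y$
$- n{\left(-140 \right)} = - 6 \left(-140\right) = \left(-1\right) \left(-840\right) = 840$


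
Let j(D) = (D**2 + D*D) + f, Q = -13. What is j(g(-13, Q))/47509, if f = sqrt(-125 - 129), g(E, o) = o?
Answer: 338/47509 + I*sqrt(254)/47509 ≈ 0.0071144 + 0.00033546*I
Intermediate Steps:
f = I*sqrt(254) (f = sqrt(-254) = I*sqrt(254) ≈ 15.937*I)
j(D) = 2*D**2 + I*sqrt(254) (j(D) = (D**2 + D*D) + I*sqrt(254) = (D**2 + D**2) + I*sqrt(254) = 2*D**2 + I*sqrt(254))
j(g(-13, Q))/47509 = (2*(-13)**2 + I*sqrt(254))/47509 = (2*169 + I*sqrt(254))*(1/47509) = (338 + I*sqrt(254))*(1/47509) = 338/47509 + I*sqrt(254)/47509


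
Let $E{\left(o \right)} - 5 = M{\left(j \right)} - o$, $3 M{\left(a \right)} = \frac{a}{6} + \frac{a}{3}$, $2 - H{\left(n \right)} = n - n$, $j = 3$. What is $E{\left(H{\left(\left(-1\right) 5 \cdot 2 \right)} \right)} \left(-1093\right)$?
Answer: $- \frac{7651}{2} \approx -3825.5$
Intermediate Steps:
$H{\left(n \right)} = 2$ ($H{\left(n \right)} = 2 - \left(n - n\right) = 2 - 0 = 2 + 0 = 2$)
$M{\left(a \right)} = \frac{a}{6}$ ($M{\left(a \right)} = \frac{\frac{a}{6} + \frac{a}{3}}{3} = \frac{\frac{1}{2} a}{3} = \frac{a}{6}$)
$E{\left(o \right)} = \frac{11}{2} - o$ ($E{\left(o \right)} = 5 - \left(- \frac{1}{2} + o\right) = \frac{11}{2} - o$)
$E{\left(H{\left(\left(-1\right) 5 \cdot 2 \right)} \right)} \left(-1093\right) = \left(\frac{11}{2} - 2\right) \left(-1093\right) = \frac{7}{2} \left(-1093\right) = - \frac{7651}{2}$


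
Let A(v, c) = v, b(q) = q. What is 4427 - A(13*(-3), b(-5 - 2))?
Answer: 4466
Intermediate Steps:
4427 - A(13*(-3), b(-5 - 2)) = 4427 - 13*(-3) = 4427 - 1*(-39) = 4427 + 39 = 4466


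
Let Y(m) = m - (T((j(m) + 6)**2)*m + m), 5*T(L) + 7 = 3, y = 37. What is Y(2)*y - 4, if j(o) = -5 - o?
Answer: 276/5 ≈ 55.200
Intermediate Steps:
T(L) = -4/5 (T(L) = -7/5 + (1/5)*3 = -7/5 + 3/5 = -4/5)
Y(m) = 4*m/5 (Y(m) = m - (-4*m/5 + m) = m - m/5 = 4*m/5)
Y(2)*y - 4 = ((4/5)*2)*37 - 4 = (8/5)*37 - 4 = 296/5 - 4 = 276/5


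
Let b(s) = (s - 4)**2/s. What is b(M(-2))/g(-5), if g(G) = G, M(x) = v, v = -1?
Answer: 5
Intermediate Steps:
M(x) = -1
b(s) = (-4 + s)**2/s
b(M(-2))/g(-5) = ((-4 - 1)**2/(-1))/(-5) = -1*(-5)**2*(-1/5) = -1*25*(-1/5) = -25*(-1/5) = 5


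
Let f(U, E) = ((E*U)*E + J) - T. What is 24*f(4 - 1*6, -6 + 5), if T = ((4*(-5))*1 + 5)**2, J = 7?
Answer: -5280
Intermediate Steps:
T = 225 (T = (-20*1 + 5)**2 = (-20 + 5)**2 = (-15)**2 = 225)
f(U, E) = -218 + U*E**2 (f(U, E) = ((E*U)*E + 7) - 1*225 = (U*E**2 + 7) - 225 = (7 + U*E**2) - 225 = -218 + U*E**2)
24*f(4 - 1*6, -6 + 5) = 24*(-218 + (4 - 1*6)*(-6 + 5)**2) = 24*(-218 + (4 - 6)*(-1)**2) = 24*(-218 - 2*1) = 24*(-218 - 2) = 24*(-220) = -5280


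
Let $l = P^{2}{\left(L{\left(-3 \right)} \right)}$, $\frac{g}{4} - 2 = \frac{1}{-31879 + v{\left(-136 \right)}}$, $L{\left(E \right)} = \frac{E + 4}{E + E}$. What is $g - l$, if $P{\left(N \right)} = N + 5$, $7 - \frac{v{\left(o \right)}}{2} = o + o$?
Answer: $- \frac{17320657}{1127556} \approx -15.361$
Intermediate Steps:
$L{\left(E \right)} = \frac{4 + E}{2 E}$
$v{\left(o \right)} = 14 - 4 o$ ($v{\left(o \right)} = 14 - 2 \left(o + o\right) = 14 - 2 \cdot 2 o = 14 - 4 o$)
$g = \frac{250564}{31321}$ ($g = 8 + \frac{4}{-31879 + \left(14 - -544\right)} = 8 + \frac{4}{-31879 + \left(14 + 544\right)} = 8 + \frac{4}{-31879 + 558} = 8 + \frac{4}{-31321} = 8 + 4 \left(- \frac{1}{31321}\right) = 8 - \frac{4}{31321} = \frac{250564}{31321} \approx 7.9999$)
$P{\left(N \right)} = 5 + N$
$l = \frac{841}{36}$ ($l = \left(5 + \frac{4 - 3}{2 \left(-3\right)}\right)^{2} = \left(5 + \frac{1}{2} \left(- \frac{1}{3}\right) 1\right)^{2} = \left(5 - \frac{1}{6}\right)^{2} = \left(\frac{29}{6}\right)^{2} = \frac{841}{36} \approx 23.361$)
$g - l = \frac{250564}{31321} - \frac{841}{36} = - \frac{17320657}{1127556}$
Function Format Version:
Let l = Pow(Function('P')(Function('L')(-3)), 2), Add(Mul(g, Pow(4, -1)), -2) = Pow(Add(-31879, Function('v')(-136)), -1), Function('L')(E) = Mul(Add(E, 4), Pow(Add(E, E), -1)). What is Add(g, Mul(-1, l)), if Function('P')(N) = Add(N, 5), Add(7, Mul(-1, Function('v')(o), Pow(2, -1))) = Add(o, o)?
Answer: Rational(-17320657, 1127556) ≈ -15.361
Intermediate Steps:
Function('L')(E) = Mul(Rational(1, 2), Pow(E, -1), Add(4, E)) (Function('L')(E) = Mul(Add(4, E), Pow(Mul(2, E), -1)) = Mul(Add(4, E), Mul(Rational(1, 2), Pow(E, -1))) = Mul(Rational(1, 2), Pow(E, -1), Add(4, E)))
Function('v')(o) = Add(14, Mul(-4, o)) (Function('v')(o) = Add(14, Mul(-2, Add(o, o))) = Add(14, Mul(-2, Mul(2, o))) = Add(14, Mul(-4, o)))
g = Rational(250564, 31321) (g = Add(8, Mul(4, Pow(Add(-31879, Add(14, Mul(-4, -136))), -1))) = Add(8, Mul(4, Pow(Add(-31879, Add(14, 544)), -1))) = Add(8, Mul(4, Pow(Add(-31879, 558), -1))) = Add(8, Mul(4, Pow(-31321, -1))) = Add(8, Mul(4, Rational(-1, 31321))) = Add(8, Rational(-4, 31321)) = Rational(250564, 31321) ≈ 7.9999)
Function('P')(N) = Add(5, N)
l = Rational(841, 36) (l = Pow(Add(5, Mul(Rational(1, 2), Pow(-3, -1), Add(4, -3))), 2) = Pow(Add(5, Mul(Rational(1, 2), Rational(-1, 3), 1)), 2) = Pow(Add(5, Rational(-1, 6)), 2) = Pow(Rational(29, 6), 2) = Rational(841, 36) ≈ 23.361)
Add(g, Mul(-1, l)) = Add(Rational(250564, 31321), Mul(-1, Rational(841, 36))) = Add(Rational(250564, 31321), Rational(-841, 36)) = Rational(-17320657, 1127556)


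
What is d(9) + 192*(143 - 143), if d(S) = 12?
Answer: 12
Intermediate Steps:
d(9) + 192*(143 - 143) = 12 + 192*(143 - 143) = 12 + 192*0 = 12 + 0 = 12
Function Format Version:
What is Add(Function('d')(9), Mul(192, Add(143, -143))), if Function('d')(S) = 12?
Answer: 12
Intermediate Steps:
Add(Function('d')(9), Mul(192, Add(143, -143))) = Add(12, Mul(192, Add(143, -143))) = Add(12, Mul(192, 0)) = Add(12, 0) = 12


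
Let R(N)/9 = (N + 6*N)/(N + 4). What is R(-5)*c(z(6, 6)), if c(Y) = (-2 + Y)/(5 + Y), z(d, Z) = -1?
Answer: -945/4 ≈ -236.25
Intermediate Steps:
c(Y) = (-2 + Y)/(5 + Y)
R(N) = 63*N/(4 + N) (R(N) = 9*((N + 6*N)/(N + 4)) = 9*((7*N)/(4 + N)) = 9*(7*N/(4 + N)) = 63*N/(4 + N))
R(-5)*c(z(6, 6)) = (63*(-5)/(4 - 5))*((-2 - 1)/(5 - 1)) = (63*(-5)/(-1))*(-3/4) = (63*(-5)*(-1))*((1/4)*(-3)) = 315*(-3/4) = -945/4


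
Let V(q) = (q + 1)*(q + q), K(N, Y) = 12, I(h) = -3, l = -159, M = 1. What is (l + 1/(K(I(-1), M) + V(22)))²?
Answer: 26508724225/1048576 ≈ 25281.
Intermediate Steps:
V(q) = 2*q*(1 + q) (V(q) = (1 + q)*(2*q) = 2*q*(1 + q))
(l + 1/(K(I(-1), M) + V(22)))² = (-159 + 1/(12 + 2*22*(1 + 22)))² = (-159 + 1/(12 + 2*22*23))² = (-159 + 1/(12 + 1012))² = (-159 + 1/1024)² = (-162815/1024)² = 26508724225/1048576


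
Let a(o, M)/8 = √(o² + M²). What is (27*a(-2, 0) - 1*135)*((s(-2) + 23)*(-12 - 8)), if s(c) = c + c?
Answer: -112860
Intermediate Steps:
s(c) = 2*c
a(o, M) = 8*√(M² + o²) (a(o, M) = 8*√(o² + M²) = 8*√(M² + o²))
(27*a(-2, 0) - 1*135)*((s(-2) + 23)*(-12 - 8)) = (27*(8*√(0² + (-2)²)) - 1*135)*((2*(-2) + 23)*(-12 - 8)) = (27*(8*√(0 + 4)) - 135)*((-4 + 23)*(-20)) = (27*(8*√4) - 135)*(19*(-20)) = (27*(8*2) - 135)*(-380) = (27*16 - 135)*(-380) = (432 - 135)*(-380) = 297*(-380) = -112860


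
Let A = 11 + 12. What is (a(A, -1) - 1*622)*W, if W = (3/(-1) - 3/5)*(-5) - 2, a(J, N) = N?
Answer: -9968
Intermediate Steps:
A = 23
W = 16 (W = (3*(-1) - 3*1/5)*(-5) - 2 = (-3 - 3/5)*(-5) - 2 = -18/5*(-5) - 2 = 18 - 2 = 16)
(a(A, -1) - 1*622)*W = (-1 - 1*622)*16 = (-1 - 622)*16 = -623*16 = -9968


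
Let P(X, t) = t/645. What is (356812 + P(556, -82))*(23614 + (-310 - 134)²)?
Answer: 10160842500700/129 ≈ 7.8766e+10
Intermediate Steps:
P(X, t) = t/645 (P(X, t) = t*(1/645) = t/645)
(356812 + P(556, -82))*(23614 + (-310 - 134)²) = (356812 + (1/645)*(-82))*(23614 + (-310 - 134)²) = (356812 - 82/645)*(23614 + (-444)²) = 230143658*(23614 + 197136)/645 = (230143658/645)*220750 = 10160842500700/129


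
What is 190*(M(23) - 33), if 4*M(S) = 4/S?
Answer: -144020/23 ≈ -6261.7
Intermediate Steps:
M(S) = 1/S (M(S) = (4/S)/4 = 1/S)
190*(M(23) - 33) = 190*(1/23 - 33) = 190*(-758/23) = -144020/23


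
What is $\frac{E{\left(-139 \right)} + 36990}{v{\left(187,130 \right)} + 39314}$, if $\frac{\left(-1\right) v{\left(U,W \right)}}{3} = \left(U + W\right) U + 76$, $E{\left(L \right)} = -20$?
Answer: $- \frac{36970}{138751} \approx -0.26645$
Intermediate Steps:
$v{\left(U,W \right)} = -228 - 3 U \left(U + W\right)$ ($v{\left(U,W \right)} = - 3 \left(\left(U + W\right) U + 76\right) = - 3 \left(U \left(U + W\right) + 76\right) = - 3 \left(76 + U \left(U + W\right)\right) = -228 - 3 U \left(U + W\right)$)
$\frac{E{\left(-139 \right)} + 36990}{v{\left(187,130 \right)} + 39314} = \frac{-20 + 36990}{\left(-228 - 3 \cdot 187^{2} - 561 \cdot 130\right) + 39314} = \frac{36970}{\left(-228 - 104907 - 72930\right) + 39314} = \frac{36970}{-178065 + 39314} = \frac{36970}{-138751} = 36970 \left(- \frac{1}{138751}\right) = - \frac{36970}{138751}$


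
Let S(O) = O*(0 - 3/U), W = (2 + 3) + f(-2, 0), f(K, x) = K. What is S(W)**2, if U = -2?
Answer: 81/4 ≈ 20.250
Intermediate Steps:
W = 3 (W = (2 + 3) - 2 = 5 - 2 = 3)
S(O) = 3*O/2 (S(O) = O*(0 - 3/(-2)) = O*(0 - 3*(-1/2)) = O*(0 + 3/2) = O*(3/2) = 3*O/2)
S(W)**2 = ((3/2)*3)**2 = (9/2)**2 = 81/4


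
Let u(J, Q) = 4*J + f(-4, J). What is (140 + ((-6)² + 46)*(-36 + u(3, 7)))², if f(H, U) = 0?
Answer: 3341584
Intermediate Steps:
u(J, Q) = 4*J (u(J, Q) = 4*J + 0 = 4*J)
(140 + ((-6)² + 46)*(-36 + u(3, 7)))² = (140 + ((-6)² + 46)*(-36 + 4*3))² = (140 + (36 + 46)*(-36 + 12))² = (140 + 82*(-24))² = (140 - 1968)² = (-1828)² = 3341584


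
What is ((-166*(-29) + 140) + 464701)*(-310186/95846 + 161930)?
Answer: 3644530453967535/47923 ≈ 7.6050e+10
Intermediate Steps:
((-166*(-29) + 140) + 464701)*(-310186/95846 + 161930) = ((4814 + 140) + 464701)*(-310186*1/95846 + 161930) = (4954 + 464701)*(-155093/47923 + 161930) = 469655*(7760016297/47923) = 3644530453967535/47923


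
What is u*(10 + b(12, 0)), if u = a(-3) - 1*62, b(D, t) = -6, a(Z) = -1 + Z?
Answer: -264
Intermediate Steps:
u = -66 (u = (-1 - 3) - 1*62 = -4 - 62 = -66)
u*(10 + b(12, 0)) = -66*(10 - 6) = -66*4 = -264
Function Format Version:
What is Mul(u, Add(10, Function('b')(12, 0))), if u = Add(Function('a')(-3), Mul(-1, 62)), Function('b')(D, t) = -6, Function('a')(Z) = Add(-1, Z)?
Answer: -264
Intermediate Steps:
u = -66 (u = Add(Add(-1, -3), Mul(-1, 62)) = Add(-4, -62) = -66)
Mul(u, Add(10, Function('b')(12, 0))) = Mul(-66, Add(10, -6)) = Mul(-66, 4) = -264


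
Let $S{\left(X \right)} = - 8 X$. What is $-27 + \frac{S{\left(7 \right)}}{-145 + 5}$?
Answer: $- \frac{133}{5} \approx -26.6$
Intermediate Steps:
$-27 + \frac{S{\left(7 \right)}}{-145 + 5} = -27 + \frac{\left(-8\right) 7}{-145 + 5} = -27 - \frac{56}{-140} = -27 - - \frac{2}{5} = -27 + \frac{2}{5} = - \frac{133}{5}$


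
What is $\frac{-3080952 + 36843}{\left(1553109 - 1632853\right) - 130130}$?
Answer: $\frac{1014703}{69958} \approx 14.504$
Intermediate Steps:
$\frac{-3080952 + 36843}{\left(1553109 - 1632853\right) - 130130} = - \frac{3044109}{\left(1553109 - 1632853\right) - 130130} = - \frac{3044109}{-79744 - 130130} = - \frac{3044109}{-209874} = \left(-3044109\right) \left(- \frac{1}{209874}\right) = \frac{1014703}{69958}$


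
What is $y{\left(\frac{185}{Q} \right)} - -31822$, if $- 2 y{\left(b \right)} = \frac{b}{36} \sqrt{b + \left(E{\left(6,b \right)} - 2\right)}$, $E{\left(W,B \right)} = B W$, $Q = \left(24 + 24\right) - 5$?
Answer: $31822 - \frac{185 \sqrt{51987}}{133128} \approx 31822.0$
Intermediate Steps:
$Q = 43$ ($Q = 48 - 5 = 43$)
$y{\left(b \right)} = - \frac{b \sqrt{-2 + 7 b}}{72}$ ($y{\left(b \right)} = - \frac{\frac{b}{36} \sqrt{b + \left(b 6 - 2\right)}}{2} = - \frac{b \frac{1}{36} \sqrt{b + \left(6 b - 2\right)}}{2} = - \frac{\frac{b}{36} \sqrt{b + \left(-2 + 6 b\right)}}{2} = - \frac{\frac{b}{36} \sqrt{-2 + 7 b}}{2} = - \frac{\frac{1}{36} b \sqrt{-2 + 7 b}}{2} = - \frac{b \sqrt{-2 + 7 b}}{72}$)
$y{\left(\frac{185}{Q} \right)} - -31822 = - \frac{\frac{185}{43} \sqrt{-2 + 7 \cdot \frac{185}{43}}}{72} - -31822 = - \frac{185 \cdot \frac{1}{43} \sqrt{-2 + 7 \cdot 185 \cdot \frac{1}{43}}}{72} + 31822 = \left(- \frac{1}{72}\right) \frac{185}{43} \sqrt{-2 + 7 \cdot \frac{185}{43}} + 31822 = \left(- \frac{1}{72}\right) \frac{185}{43} \sqrt{-2 + \frac{1295}{43}} + 31822 = \left(- \frac{1}{72}\right) \frac{185}{43} \sqrt{\frac{1209}{43}} + 31822 = \left(- \frac{1}{72}\right) \frac{185}{43} \frac{\sqrt{51987}}{43} + 31822 = - \frac{185 \sqrt{51987}}{133128} + 31822 = 31822 - \frac{185 \sqrt{51987}}{133128}$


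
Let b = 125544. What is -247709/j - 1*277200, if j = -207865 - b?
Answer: -92420727091/333409 ≈ -2.7720e+5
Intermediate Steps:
j = -333409 (j = -207865 - 1*125544 = -207865 - 125544 = -333409)
-247709/j - 1*277200 = -247709/(-333409) - 1*277200 = -247709*(-1/333409) - 277200 = 247709/333409 - 277200 = -92420727091/333409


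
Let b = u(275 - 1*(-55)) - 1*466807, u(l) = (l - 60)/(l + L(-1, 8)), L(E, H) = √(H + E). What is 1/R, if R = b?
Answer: -50831925551/23728657078254857 + 270*√7/23728657078254857 ≈ -2.1422e-6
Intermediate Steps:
L(E, H) = √(E + H)
u(l) = (-60 + l)/(l + √7) (u(l) = (l - 60)/(l + √(-1 + 8)) = (-60 + l)/(l + √7))
b = -466807 + 270/(330 + √7) (b = (-60 + (275 - 1*(-55)))/((275 - 1*(-55)) + √7) - 1*466807 = (-60 + (275 + 55))/((275 + 55) + √7) - 466807 = (-60 + 330)/(330 + √7) - 466807 = 270/(330 + √7) - 466807 = -466807 + 270/(330 + √7) ≈ -4.6681e+5)
R = -50831925551/108893 - 270*√7/108893 ≈ -4.6681e+5
1/R = 1/(-50831925551/108893 - 270*√7/108893)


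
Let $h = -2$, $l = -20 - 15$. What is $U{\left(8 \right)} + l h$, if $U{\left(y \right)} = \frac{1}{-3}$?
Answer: $\frac{209}{3} \approx 69.667$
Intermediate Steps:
$l = -35$ ($l = -20 - 15 = -35$)
$U{\left(y \right)} = - \frac{1}{3}$
$U{\left(8 \right)} + l h = - \frac{1}{3} - -70 = - \frac{1}{3} + 70 = \frac{209}{3}$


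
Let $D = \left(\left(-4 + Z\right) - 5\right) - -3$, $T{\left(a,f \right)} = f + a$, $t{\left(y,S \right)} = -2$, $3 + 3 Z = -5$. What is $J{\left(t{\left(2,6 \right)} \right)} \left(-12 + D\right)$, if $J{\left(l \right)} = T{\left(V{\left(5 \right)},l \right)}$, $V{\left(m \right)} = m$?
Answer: $-62$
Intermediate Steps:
$Z = - \frac{8}{3}$ ($Z = -1 + \frac{1}{3} \left(-5\right) = -1 - \frac{5}{3} = - \frac{8}{3} \approx -2.6667$)
$T{\left(a,f \right)} = a + f$
$J{\left(l \right)} = 5 + l$
$D = - \frac{26}{3}$ ($D = \left(\left(-4 - \frac{8}{3}\right) - 5\right) - -3 = \left(- \frac{20}{3} - 5\right) + 3 = - \frac{35}{3} + 3 = - \frac{26}{3} \approx -8.6667$)
$J{\left(t{\left(2,6 \right)} \right)} \left(-12 + D\right) = \left(5 - 2\right) \left(-12 - \frac{26}{3}\right) = 3 \left(- \frac{62}{3}\right) = -62$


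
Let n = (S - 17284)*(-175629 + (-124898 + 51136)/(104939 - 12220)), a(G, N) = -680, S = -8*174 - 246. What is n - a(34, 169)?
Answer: 308130055212906/92719 ≈ 3.3233e+9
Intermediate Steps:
S = -1638 (S = -1392 - 246 = -1638)
n = 308129992163986/92719 (n = (-1638 - 17284)*(-175629 + (-124898 + 51136)/(104939 - 12220)) = -18922*(-175629 - 73762/92719) = -18922*(-16284219013/92719) = 308129992163986/92719 ≈ 3.3233e+9)
n - a(34, 169) = 308129992163986/92719 - 1*(-680) = 308129992163986/92719 + 680 = 308130055212906/92719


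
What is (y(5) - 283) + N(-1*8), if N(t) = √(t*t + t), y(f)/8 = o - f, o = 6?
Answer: -275 + 2*√14 ≈ -267.52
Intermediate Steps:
y(f) = 48 - 8*f (y(f) = 8*(6 - f) = 48 - 8*f)
N(t) = √(t + t²) (N(t) = √(t² + t) = √(t + t²))
(y(5) - 283) + N(-1*8) = ((48 - 8*5) - 283) + √((-1*8)*(1 - 1*8)) = ((48 - 40) - 283) + √(-8*(1 - 8)) = (8 - 283) + √(-8*(-7)) = -275 + √56 = -275 + 2*√14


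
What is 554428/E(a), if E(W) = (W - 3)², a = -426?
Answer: 554428/184041 ≈ 3.0125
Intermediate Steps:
E(W) = (-3 + W)²
554428/E(a) = 554428/((-3 - 426)²) = 554428/((-429)²) = 554428/184041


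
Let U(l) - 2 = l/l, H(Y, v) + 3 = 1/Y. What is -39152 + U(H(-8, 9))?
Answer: -39149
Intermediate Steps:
H(Y, v) = -3 + 1/Y
U(l) = 3 (U(l) = 2 + l/l = 2 + 1 = 3)
-39152 + U(H(-8, 9)) = -39152 + 3 = -39149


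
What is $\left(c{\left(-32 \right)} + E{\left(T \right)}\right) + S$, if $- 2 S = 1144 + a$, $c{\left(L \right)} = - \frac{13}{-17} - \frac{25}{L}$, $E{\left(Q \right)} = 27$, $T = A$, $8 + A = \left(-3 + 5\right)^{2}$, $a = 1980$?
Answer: $- \frac{834199}{544} \approx -1533.5$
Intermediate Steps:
$A = -4$ ($A = -8 + \left(-3 + 5\right)^{2} = -8 + 2^{2} = -8 + 4 = -4$)
$T = -4$
$c{\left(L \right)} = \frac{13}{17} - \frac{25}{L}$ ($c{\left(L \right)} = \left(-13\right) \left(- \frac{1}{17}\right) - \frac{25}{L} = \frac{13}{17} - \frac{25}{L}$)
$S = -1562$ ($S = - \frac{1144 + 1980}{2} = \left(- \frac{1}{2}\right) 3124 = -1562$)
$\left(c{\left(-32 \right)} + E{\left(T \right)}\right) + S = \left(\left(\frac{13}{17} - \frac{25}{-32}\right) + 27\right) - 1562 = \left(\left(\frac{13}{17} - - \frac{25}{32}\right) + 27\right) - 1562 = \left(\left(\frac{13}{17} + \frac{25}{32}\right) + 27\right) - 1562 = \left(\frac{841}{544} + 27\right) - 1562 = \frac{15529}{544} - 1562 = - \frac{834199}{544}$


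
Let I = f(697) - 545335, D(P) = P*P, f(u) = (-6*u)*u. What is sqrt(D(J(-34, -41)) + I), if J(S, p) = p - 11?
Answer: 9*I*sqrt(42685) ≈ 1859.4*I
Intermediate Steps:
J(S, p) = -11 + p
f(u) = -6*u**2
D(P) = P**2
I = -3460189 (I = -6*697**2 - 545335 = -6*485809 - 545335 = -2914854 - 545335 = -3460189)
sqrt(D(J(-34, -41)) + I) = sqrt((-11 - 41)**2 - 3460189) = sqrt((-52)**2 - 3460189) = sqrt(2704 - 3460189) = sqrt(-3457485) = 9*I*sqrt(42685)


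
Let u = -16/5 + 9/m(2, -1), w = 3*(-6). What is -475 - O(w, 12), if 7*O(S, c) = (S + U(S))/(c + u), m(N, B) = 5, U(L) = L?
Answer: -176045/371 ≈ -474.51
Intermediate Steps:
w = -18
u = -7/5 (u = -16/5 + 9/5 = -7/5 ≈ -1.4000)
O(S, c) = 2*S/(7*(-7/5 + c)) (O(S, c) = ((S + S)/(c - 7/5))/7 = ((2*S)/(-7/5 + c))/7 = (2*S/(-7/5 + c))/7 = 2*S/(7*(-7/5 + c)))
-475 - O(w, 12) = -475 - 10*(-18)/(7*(-7 + 5*12)) = -475 - 10*(-18)/(7*(-7 + 60)) = -475 - 10*(-18)/(7*53) = -475 - 1*(-180/371) = -475 + 180/371 = -176045/371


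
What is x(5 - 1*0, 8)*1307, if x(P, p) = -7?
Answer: -9149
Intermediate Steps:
x(5 - 1*0, 8)*1307 = -7*1307 = -9149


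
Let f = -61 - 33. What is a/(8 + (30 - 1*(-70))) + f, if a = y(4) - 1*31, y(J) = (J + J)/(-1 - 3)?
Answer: -3395/36 ≈ -94.306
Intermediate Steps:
f = -94
y(J) = -J/2 (y(J) = (2*J)/(-4) = (2*J)*(-¼) = -J/2)
a = -33 (a = -½*4 - 1*31 = -2 - 31 = -33)
a/(8 + (30 - 1*(-70))) + f = -33/(8 + (30 - 1*(-70))) - 94 = -33/(8 + (30 + 70)) - 94 = -33/(8 + 100) - 94 = -33/108 - 94 = -33*1/108 - 94 = -11/36 - 94 = -3395/36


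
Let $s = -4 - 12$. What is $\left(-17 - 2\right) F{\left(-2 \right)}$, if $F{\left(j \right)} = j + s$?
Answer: $342$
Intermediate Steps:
$s = -16$ ($s = -4 - 12 = -16$)
$F{\left(j \right)} = -16 + j$ ($F{\left(j \right)} = j - 16 = -16 + j$)
$\left(-17 - 2\right) F{\left(-2 \right)} = \left(-17 - 2\right) \left(-16 - 2\right) = \left(-19\right) \left(-18\right) = 342$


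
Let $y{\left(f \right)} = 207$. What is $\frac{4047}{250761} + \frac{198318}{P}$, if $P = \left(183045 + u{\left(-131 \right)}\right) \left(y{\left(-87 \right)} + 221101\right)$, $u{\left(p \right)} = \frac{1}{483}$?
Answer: $\frac{13201272432042895}{817731753179800928} \approx 0.016144$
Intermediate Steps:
$u{\left(p \right)} = \frac{1}{483}$
$P = \frac{19566003162688}{483}$ ($P = \left(183045 + \frac{1}{483}\right) \left(207 + 221101\right) = \frac{88410736}{483} \cdot 221308 = \frac{19566003162688}{483} \approx 4.0509 \cdot 10^{10}$)
$\frac{4047}{250761} + \frac{198318}{P} = \frac{4047}{250761} + \frac{198318}{\frac{19566003162688}{483}} = 4047 \cdot \frac{1}{250761} + 198318 \cdot \frac{483}{19566003162688} = \frac{1349}{83587} + \frac{47893797}{9783001581344} = \frac{13201272432042895}{817731753179800928}$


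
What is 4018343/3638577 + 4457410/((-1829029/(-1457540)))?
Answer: 44686783741426043/12580459077 ≈ 3.5521e+6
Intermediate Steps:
4018343/3638577 + 4457410/((-1829029/(-1457540))) = 4018343*(1/3638577) + 4457410/((-1829029*(-1/1457540))) = 4018343/3638577 + 4457410/(1829029/1457540) = 4018343/3638577 + 4457410*(1457540/1829029) = 4018343/3638577 + 6496853371400/1829029 = 44686783741426043/12580459077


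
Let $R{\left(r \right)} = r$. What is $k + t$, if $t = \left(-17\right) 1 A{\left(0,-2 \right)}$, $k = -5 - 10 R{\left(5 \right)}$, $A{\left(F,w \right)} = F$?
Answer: $-55$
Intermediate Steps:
$k = -55$ ($k = -5 - 50 = -55$)
$t = 0$ ($t = \left(-17\right) 1 \cdot 0 = \left(-17\right) 0 = 0$)
$k + t = -55 + 0 = -55$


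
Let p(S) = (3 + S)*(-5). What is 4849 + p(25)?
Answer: 4709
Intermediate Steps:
p(S) = -15 - 5*S
4849 + p(25) = 4849 + (-15 - 5*25) = 4849 + (-15 - 125) = 4849 - 140 = 4709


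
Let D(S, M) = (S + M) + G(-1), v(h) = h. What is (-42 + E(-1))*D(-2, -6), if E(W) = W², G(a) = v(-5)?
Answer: 533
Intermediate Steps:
G(a) = -5
D(S, M) = -5 + M + S (D(S, M) = (S + M) - 5 = (M + S) - 5 = -5 + M + S)
(-42 + E(-1))*D(-2, -6) = (-42 + (-1)²)*(-5 - 6 - 2) = (-42 + 1)*(-13) = -41*(-13) = 533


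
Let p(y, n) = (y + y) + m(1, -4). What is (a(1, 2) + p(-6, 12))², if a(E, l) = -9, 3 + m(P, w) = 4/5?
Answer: 13456/25 ≈ 538.24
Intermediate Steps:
m(P, w) = -11/5 (m(P, w) = -3 + 4/5 = -3 + 4*(⅕) = -3 + ⅘ = -11/5)
p(y, n) = -11/5 + 2*y (p(y, n) = (y + y) - 11/5 = 2*y - 11/5 = -11/5 + 2*y)
(a(1, 2) + p(-6, 12))² = (-9 + (-11/5 + 2*(-6)))² = (-9 + (-11/5 - 12))² = (-9 - 71/5)² = (-116/5)² = 13456/25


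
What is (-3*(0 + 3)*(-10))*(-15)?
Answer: -1350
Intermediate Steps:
(-3*(0 + 3)*(-10))*(-15) = (-3*3*(-10))*(-15) = -9*(-10)*(-15) = 90*(-15) = -1350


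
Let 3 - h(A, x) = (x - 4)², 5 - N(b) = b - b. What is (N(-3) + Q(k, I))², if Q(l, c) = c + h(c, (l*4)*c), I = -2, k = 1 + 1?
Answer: 155236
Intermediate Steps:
k = 2
N(b) = 5 (N(b) = 5 - (b - b) = 5 - 1*0 = 5 + 0 = 5)
h(A, x) = 3 - (-4 + x)² (h(A, x) = 3 - (x - 4)² = 3 - (-4 + x)²)
Q(l, c) = 3 + c - (-4 + 4*c*l)² (Q(l, c) = c + (3 - (-4 + (l*4)*c)²) = c + (3 - (-4 + (4*l)*c)²) = c + (3 - (-4 + 4*c*l)²) = 3 + c - (-4 + 4*c*l)²)
(N(-3) + Q(k, I))² = (5 + (3 - 2 - 16*(-1 - 2*2)²))² = (5 + (3 - 2 - 16*(-1 - 4)²))² = (5 + (3 - 2 - 16*(-5)²))² = (5 + (3 - 2 - 16*25))² = (5 + (3 - 2 - 400))² = (5 - 399)² = (-394)² = 155236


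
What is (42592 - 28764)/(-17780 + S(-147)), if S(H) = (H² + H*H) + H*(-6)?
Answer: 3457/6580 ≈ 0.52538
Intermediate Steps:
S(H) = -6*H + 2*H² (S(H) = (H² + H²) - 6*H = 2*H² - 6*H = -6*H + 2*H²)
(42592 - 28764)/(-17780 + S(-147)) = (42592 - 28764)/(-17780 + 2*(-147)*(-3 - 147)) = 13828/(-17780 + 2*(-147)*(-150)) = 13828/(-17780 + 44100) = 13828/26320 = 13828*(1/26320) = 3457/6580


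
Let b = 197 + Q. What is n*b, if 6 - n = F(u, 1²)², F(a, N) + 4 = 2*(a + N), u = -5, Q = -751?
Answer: 76452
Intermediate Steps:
F(a, N) = -4 + 2*N + 2*a (F(a, N) = -4 + 2*(a + N) = -4 + 2*(N + a) = -4 + (2*N + 2*a) = -4 + 2*N + 2*a)
b = -554 (b = 197 - 751 = -554)
n = -138 (n = 6 - (-4 + 2*1² + 2*(-5))² = 6 - (-4 + 2*1 - 10)² = 6 - (-4 + 2 - 10)² = 6 - 1*(-12)² = 6 - 1*144 = 6 - 144 = -138)
n*b = -138*(-554) = 76452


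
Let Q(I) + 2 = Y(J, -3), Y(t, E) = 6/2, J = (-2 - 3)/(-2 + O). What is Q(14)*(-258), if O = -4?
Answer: -258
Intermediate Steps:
J = ⅚ (J = (-2 - 3)/(-2 - 4) = -5/(-6) = -5*(-⅙) = ⅚ ≈ 0.83333)
Y(t, E) = 3 (Y(t, E) = 6*(½) = 3)
Q(I) = 1 (Q(I) = -2 + 3 = 1)
Q(14)*(-258) = 1*(-258) = -258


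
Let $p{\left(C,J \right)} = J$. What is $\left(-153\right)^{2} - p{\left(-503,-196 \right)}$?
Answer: $23605$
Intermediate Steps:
$\left(-153\right)^{2} - p{\left(-503,-196 \right)} = \left(-153\right)^{2} - -196 = 23409 + 196 = 23605$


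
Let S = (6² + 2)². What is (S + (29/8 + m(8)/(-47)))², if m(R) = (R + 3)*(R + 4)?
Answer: 295121649001/141376 ≈ 2.0875e+6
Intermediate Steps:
m(R) = (3 + R)*(4 + R)
S = 1444 (S = (36 + 2)² = 38² = 1444)
(S + (29/8 + m(8)/(-47)))² = (1444 + (29/8 + (12 + 8² + 7*8)/(-47)))² = (1444 + (29*(⅛) + (12 + 64 + 56)*(-1/47)))² = (1444 + (29/8 + 132*(-1/47)))² = (1444 + (29/8 - 132/47))² = (1444 + 307/376)² = (543251/376)² = 295121649001/141376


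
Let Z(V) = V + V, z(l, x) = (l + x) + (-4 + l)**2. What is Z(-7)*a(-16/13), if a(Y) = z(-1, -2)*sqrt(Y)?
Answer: -1232*I*sqrt(13)/13 ≈ -341.7*I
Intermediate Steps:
z(l, x) = l + x + (-4 + l)**2
a(Y) = 22*sqrt(Y) (a(Y) = (-1 - 2 + (-4 - 1)**2)*sqrt(Y) = (-1 - 2 + (-5)**2)*sqrt(Y) = (-1 - 2 + 25)*sqrt(Y) = 22*sqrt(Y))
Z(V) = 2*V
Z(-7)*a(-16/13) = (2*(-7))*(22*sqrt(-16/13)) = -308*sqrt(-16*1/13) = -308*sqrt(-16/13) = -308*4*I*sqrt(13)/13 = -1232*I*sqrt(13)/13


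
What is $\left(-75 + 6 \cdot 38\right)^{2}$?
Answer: $23409$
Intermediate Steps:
$\left(-75 + 6 \cdot 38\right)^{2} = \left(-75 + 228\right)^{2} = 153^{2} = 23409$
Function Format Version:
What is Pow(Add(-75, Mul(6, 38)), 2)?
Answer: 23409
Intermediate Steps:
Pow(Add(-75, Mul(6, 38)), 2) = Pow(Add(-75, 228), 2) = Pow(153, 2) = 23409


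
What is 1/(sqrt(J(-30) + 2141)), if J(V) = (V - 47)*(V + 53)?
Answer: sqrt(370)/370 ≈ 0.051988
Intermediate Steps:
J(V) = (-47 + V)*(53 + V)
1/(sqrt(J(-30) + 2141)) = 1/(sqrt((-2491 + (-30)**2 + 6*(-30)) + 2141)) = 1/(sqrt((-2491 + 900 - 180) + 2141)) = 1/(sqrt(-1771 + 2141)) = 1/(sqrt(370)) = sqrt(370)/370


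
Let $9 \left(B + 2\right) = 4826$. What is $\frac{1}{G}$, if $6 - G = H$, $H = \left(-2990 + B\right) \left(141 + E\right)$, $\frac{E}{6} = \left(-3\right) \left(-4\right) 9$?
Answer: $\frac{3}{5812844} \approx 5.161 \cdot 10^{-7}$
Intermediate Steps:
$B = \frac{4808}{9}$ ($B = -2 + \frac{1}{9} \cdot 4826 = -2 + \frac{4826}{9} = \frac{4808}{9} \approx 534.22$)
$E = 648$ ($E = 6 \left(-3\right) \left(-4\right) 9 = 6 \cdot 12 \cdot 9 = 6 \cdot 108 = 648$)
$H = - \frac{5812826}{3}$ ($H = \left(-2990 + \frac{4808}{9}\right) \left(141 + 648\right) = \left(- \frac{22102}{9}\right) 789 = - \frac{5812826}{3} \approx -1.9376 \cdot 10^{6}$)
$G = \frac{5812844}{3}$ ($G = 6 - - \frac{5812826}{3} = 6 + \frac{5812826}{3} = \frac{5812844}{3} \approx 1.9376 \cdot 10^{6}$)
$\frac{1}{G} = \frac{1}{\frac{5812844}{3}} = \frac{3}{5812844}$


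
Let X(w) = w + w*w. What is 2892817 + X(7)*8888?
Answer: 3390545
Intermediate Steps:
X(w) = w + w²
2892817 + X(7)*8888 = 2892817 + (7*(1 + 7))*8888 = 2892817 + (7*8)*8888 = 2892817 + 56*8888 = 2892817 + 497728 = 3390545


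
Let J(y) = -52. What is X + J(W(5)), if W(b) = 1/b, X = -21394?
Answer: -21446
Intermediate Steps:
X + J(W(5)) = -21394 - 52 = -21446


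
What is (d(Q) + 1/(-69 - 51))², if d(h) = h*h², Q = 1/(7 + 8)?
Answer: 47089/729000000 ≈ 6.4594e-5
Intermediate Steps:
Q = 1/15 ≈ 0.066667
d(h) = h³
(d(Q) + 1/(-69 - 51))² = ((1/15)³ + 1/(-69 - 51))² = (1/3375 + 1/(-120))² = (1/3375 - 1/120)² = (-217/27000)² = 47089/729000000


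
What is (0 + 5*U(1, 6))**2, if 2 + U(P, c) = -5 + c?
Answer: 25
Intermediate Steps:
U(P, c) = -7 + c (U(P, c) = -2 + (-5 + c) = -7 + c)
(0 + 5*U(1, 6))**2 = (0 + 5*(-7 + 6))**2 = (0 + 5*(-1))**2 = (0 - 5)**2 = (-5)**2 = 25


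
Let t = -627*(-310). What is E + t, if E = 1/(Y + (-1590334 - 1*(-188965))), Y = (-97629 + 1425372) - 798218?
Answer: 169460318279/871844 ≈ 1.9437e+5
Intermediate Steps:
Y = 529525 (Y = 1327743 - 798218 = 529525)
E = -1/871844 (E = 1/(529525 + (-1590334 - 1*(-188965))) = 1/(529525 + (-1590334 + 188965)) = 1/(529525 - 1401369) = 1/(-871844) = -1/871844 ≈ -1.1470e-6)
t = 194370
E + t = -1/871844 + 194370 = 169460318279/871844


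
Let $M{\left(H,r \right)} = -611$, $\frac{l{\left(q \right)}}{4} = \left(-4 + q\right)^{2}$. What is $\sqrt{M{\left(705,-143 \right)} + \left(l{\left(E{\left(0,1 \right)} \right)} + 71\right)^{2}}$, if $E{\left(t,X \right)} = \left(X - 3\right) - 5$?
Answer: $\sqrt{307414} \approx 554.45$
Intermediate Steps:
$E{\left(t,X \right)} = -8 + X$ ($E{\left(t,X \right)} = \left(-3 + X\right) - 5 = -8 + X$)
$l{\left(q \right)} = 4 \left(-4 + q\right)^{2}$
$\sqrt{M{\left(705,-143 \right)} + \left(l{\left(E{\left(0,1 \right)} \right)} + 71\right)^{2}} = \sqrt{-611 + \left(4 \left(-4 + \left(-8 + 1\right)\right)^{2} + 71\right)^{2}} = \sqrt{-611 + \left(4 \left(-4 - 7\right)^{2} + 71\right)^{2}} = \sqrt{-611 + \left(4 \left(-11\right)^{2} + 71\right)^{2}} = \sqrt{-611 + \left(4 \cdot 121 + 71\right)^{2}} = \sqrt{-611 + \left(484 + 71\right)^{2}} = \sqrt{-611 + 555^{2}} = \sqrt{-611 + 308025} = \sqrt{307414}$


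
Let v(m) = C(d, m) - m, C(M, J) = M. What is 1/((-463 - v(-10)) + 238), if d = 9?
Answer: -1/244 ≈ -0.0040984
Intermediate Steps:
v(m) = 9 - m
1/((-463 - v(-10)) + 238) = 1/((-463 - (9 - 1*(-10))) + 238) = 1/((-463 - (9 + 10)) + 238) = 1/((-463 - 1*19) + 238) = 1/((-463 - 19) + 238) = 1/(-482 + 238) = 1/(-244) = -1/244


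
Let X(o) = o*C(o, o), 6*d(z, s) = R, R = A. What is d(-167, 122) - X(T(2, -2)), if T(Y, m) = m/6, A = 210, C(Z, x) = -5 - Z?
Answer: 301/9 ≈ 33.444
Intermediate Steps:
R = 210
d(z, s) = 35 (d(z, s) = (⅙)*210 = 35)
T(Y, m) = m/6 (T(Y, m) = m*(⅙) = m/6)
X(o) = o*(-5 - o)
d(-167, 122) - X(T(2, -2)) = 35 - (-1)*(⅙)*(-2)*(5 + (⅙)*(-2)) = 35 - (-1)*(-1)*(5 - ⅓)/3 = 35 - (-1)*(-1)*14/(3*3) = 35 - 1*14/9 = 35 - 14/9 = 301/9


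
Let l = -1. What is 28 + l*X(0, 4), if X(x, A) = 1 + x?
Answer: 27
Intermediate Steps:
28 + l*X(0, 4) = 28 - (1 + 0) = 28 - 1*1 = 28 - 1 = 27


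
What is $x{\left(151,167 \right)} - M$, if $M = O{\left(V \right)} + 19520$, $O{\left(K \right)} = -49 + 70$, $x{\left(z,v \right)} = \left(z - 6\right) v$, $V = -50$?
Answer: $4674$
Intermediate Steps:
$x{\left(z,v \right)} = v \left(-6 + z\right)$ ($x{\left(z,v \right)} = \left(-6 + z\right) v = v \left(-6 + z\right)$)
$O{\left(K \right)} = 21$
$M = 19541$ ($M = 21 + 19520 = 19541$)
$x{\left(151,167 \right)} - M = 167 \left(-6 + 151\right) - 19541 = 167 \cdot 145 - 19541 = 24215 - 19541 = 4674$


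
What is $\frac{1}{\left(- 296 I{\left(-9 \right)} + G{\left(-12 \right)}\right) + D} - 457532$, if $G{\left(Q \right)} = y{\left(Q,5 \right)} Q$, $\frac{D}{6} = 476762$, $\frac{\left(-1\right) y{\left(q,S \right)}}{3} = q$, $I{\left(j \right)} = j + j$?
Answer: $- \frac{1311043304975}{2865468} \approx -4.5753 \cdot 10^{5}$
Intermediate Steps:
$I{\left(j \right)} = 2 j$
$y{\left(q,S \right)} = - 3 q$
$D = 2860572$ ($D = 6 \cdot 476762 = 2860572$)
$G{\left(Q \right)} = - 3 Q^{2}$ ($G{\left(Q \right)} = - 3 Q Q = - 3 Q^{2}$)
$\frac{1}{\left(- 296 I{\left(-9 \right)} + G{\left(-12 \right)}\right) + D} - 457532 = \frac{1}{\left(- 296 \cdot 2 \left(-9\right) - 3 \left(-12\right)^{2}\right) + 2860572} - 457532 = \frac{1}{\left(\left(-296\right) \left(-18\right) - 432\right) + 2860572} - 457532 = \frac{1}{\left(5328 - 432\right) + 2860572} - 457532 = \frac{1}{4896 + 2860572} - 457532 = \frac{1}{2865468} - 457532 = - \frac{1311043304975}{2865468}$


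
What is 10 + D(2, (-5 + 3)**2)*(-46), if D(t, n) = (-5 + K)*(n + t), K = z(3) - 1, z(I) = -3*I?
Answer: 4150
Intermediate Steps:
K = -10 (K = -3*3 - 1 = -9 - 1 = -10)
D(t, n) = -15*n - 15*t (D(t, n) = (-5 - 10)*(n + t) = -15*(n + t) = -15*n - 15*t)
10 + D(2, (-5 + 3)**2)*(-46) = 10 + (-15*(-5 + 3)**2 - 15*2)*(-46) = 10 + (-15*(-2)**2 - 30)*(-46) = 10 + (-15*4 - 30)*(-46) = 10 + (-60 - 30)*(-46) = 10 - 90*(-46) = 10 + 4140 = 4150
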